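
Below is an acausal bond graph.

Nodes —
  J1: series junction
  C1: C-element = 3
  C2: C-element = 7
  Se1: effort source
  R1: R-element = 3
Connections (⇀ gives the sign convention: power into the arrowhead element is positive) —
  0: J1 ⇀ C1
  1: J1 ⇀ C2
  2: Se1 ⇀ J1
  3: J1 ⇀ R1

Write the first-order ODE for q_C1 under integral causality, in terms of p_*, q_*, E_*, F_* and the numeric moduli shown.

dq_C1/dt = E_Se1/3 - q_C1/9 - q_C2/21

β2 |J1  (Se1 (Se) sets effort on bond)
β0 |J1  (prefer integral on C1)
β1 |J1  (C2 outputs effort q/C2)
β3 |R1  (only one flow-in slot at J1)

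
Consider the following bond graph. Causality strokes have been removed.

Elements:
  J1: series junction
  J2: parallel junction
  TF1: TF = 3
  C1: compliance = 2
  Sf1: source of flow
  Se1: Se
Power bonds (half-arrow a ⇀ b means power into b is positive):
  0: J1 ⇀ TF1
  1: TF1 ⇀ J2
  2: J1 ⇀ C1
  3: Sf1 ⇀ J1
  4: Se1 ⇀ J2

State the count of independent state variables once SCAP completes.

1  (C1 all integral)

b3 →Sf1  (Sf1 fixes flow; stroke at Sf1)
b4 →J2  (Se1: effort source, stroke at far end)
b0 →J1  (J1: bond 3 brought flow, rest push out)
b2 →J1  (1-jn J1 has f-setter on 3)
b1 →TF1  (common-e at J2 fixed by 4)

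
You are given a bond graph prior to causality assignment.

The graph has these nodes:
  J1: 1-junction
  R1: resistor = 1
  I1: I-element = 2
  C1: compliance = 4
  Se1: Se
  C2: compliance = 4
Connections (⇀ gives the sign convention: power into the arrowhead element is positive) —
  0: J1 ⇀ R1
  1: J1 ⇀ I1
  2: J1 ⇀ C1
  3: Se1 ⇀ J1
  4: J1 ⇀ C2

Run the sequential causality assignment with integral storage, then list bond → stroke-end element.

bond 0 stroke at J1
bond 1 stroke at I1
bond 2 stroke at J1
bond 3 stroke at J1
bond 4 stroke at J1

#3 |J1  (Se1: effort source, stroke at far end)
#1 |I1  (prefer integral on I1)
#0 |J1  (J1: bond 1 brought flow, rest push out)
#2 |J1  (common-f at J1 fixed by 1)
#4 |J1  (1-jn J1 has f-setter on 1)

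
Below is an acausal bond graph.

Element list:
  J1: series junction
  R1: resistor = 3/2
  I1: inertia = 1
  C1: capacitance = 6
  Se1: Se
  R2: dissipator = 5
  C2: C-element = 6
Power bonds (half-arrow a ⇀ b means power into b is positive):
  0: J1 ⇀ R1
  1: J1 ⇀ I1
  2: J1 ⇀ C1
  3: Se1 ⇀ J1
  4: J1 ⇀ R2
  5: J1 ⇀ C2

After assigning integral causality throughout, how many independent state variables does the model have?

3  (C1, C2, I1 all integral)

bond 3 stroke at J1  (Se1 fixes effort; stroke away)
bond 1 stroke at I1  (I1 outputs flow p/I1)
bond 0 stroke at J1  (J1 flow already set via bond 1)
bond 2 stroke at J1  (J1 flow already set via bond 1)
bond 4 stroke at J1  (J1: bond 1 brought flow, rest push out)
bond 5 stroke at J1  (common-f at J1 fixed by 1)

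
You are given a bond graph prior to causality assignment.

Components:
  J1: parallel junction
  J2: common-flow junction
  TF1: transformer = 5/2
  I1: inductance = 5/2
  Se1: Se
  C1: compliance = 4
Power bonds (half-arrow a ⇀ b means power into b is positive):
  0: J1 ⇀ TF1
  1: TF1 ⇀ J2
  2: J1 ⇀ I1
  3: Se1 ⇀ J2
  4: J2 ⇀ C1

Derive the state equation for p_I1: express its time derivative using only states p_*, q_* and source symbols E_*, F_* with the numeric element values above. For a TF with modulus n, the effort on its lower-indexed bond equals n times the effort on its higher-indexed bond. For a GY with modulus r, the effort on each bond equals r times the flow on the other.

b3 |J2  (source Se1 imposes e)
b2 |I1  (I1 integral (f out))
b0 |J1  (J1 needs exactly one e-in)
b1 |TF1  (TF1 one-in-one-out from 0)
b4 |J2  (J2: bond 1 brought flow, rest push out)

dp_I1/dt = -5*E_Se1/2 + 5*q_C1/8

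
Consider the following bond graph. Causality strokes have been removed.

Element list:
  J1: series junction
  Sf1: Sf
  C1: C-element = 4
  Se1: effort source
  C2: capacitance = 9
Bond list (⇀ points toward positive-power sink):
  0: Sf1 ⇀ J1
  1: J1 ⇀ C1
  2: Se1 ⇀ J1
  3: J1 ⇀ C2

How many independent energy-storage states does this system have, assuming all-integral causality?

2  (C1, C2 all integral)

#0 stroke→Sf1  (Sf1 (Sf) sets flow on bond)
#2 stroke→J1  (Se1 fixes effort; stroke away)
#1 stroke→J1  (J1 flow already set via bond 0)
#3 stroke→J1  (J1: bond 0 brought flow, rest push out)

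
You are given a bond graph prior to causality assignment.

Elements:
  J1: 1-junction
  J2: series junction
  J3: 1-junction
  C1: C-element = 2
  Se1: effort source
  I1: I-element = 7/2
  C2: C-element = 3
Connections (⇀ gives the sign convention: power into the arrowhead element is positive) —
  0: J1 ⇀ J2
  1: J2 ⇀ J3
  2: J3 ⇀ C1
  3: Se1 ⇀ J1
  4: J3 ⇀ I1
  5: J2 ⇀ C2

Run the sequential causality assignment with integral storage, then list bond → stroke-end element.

b3 stroke at J1  (Se1: effort source, stroke at far end)
b0 stroke at J2  (closing 1-jn rule on J1)
b2 stroke at J3  (prefer integral on C1)
b4 stroke at I1  (I1 outputs flow p/I1)
b1 stroke at J3  (J3: bond 4 brought flow, rest push out)
b5 stroke at J2  (J2 flow already set via bond 1)

b0 |J2
b1 |J3
b2 |J3
b3 |J1
b4 |I1
b5 |J2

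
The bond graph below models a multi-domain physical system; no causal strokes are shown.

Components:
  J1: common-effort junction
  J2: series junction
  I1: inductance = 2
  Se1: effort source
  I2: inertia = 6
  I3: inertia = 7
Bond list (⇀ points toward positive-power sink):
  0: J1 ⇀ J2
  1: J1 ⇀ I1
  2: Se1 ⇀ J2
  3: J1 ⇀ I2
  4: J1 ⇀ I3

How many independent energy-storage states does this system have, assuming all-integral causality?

3  (I1, I2, I3 all integral)

bond 2 |J2  (Se1 (Se) sets effort on bond)
bond 0 |J1  (J2: last free bond brings flow in)
bond 1 |I1  (J1: bond 0 brought effort, rest push out)
bond 3 |I2  (J1: bond 0 brought effort, rest push out)
bond 4 |I3  (common-e at J1 fixed by 0)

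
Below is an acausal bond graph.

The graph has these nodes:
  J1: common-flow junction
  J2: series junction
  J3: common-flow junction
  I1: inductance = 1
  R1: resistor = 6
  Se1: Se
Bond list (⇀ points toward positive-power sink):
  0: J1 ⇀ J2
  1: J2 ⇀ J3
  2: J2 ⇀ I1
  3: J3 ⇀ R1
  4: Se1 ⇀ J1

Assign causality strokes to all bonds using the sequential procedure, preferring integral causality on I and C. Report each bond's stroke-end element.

b0 |J2
b1 |J2
b2 |I1
b3 |J3
b4 |J1

bond 4 stroke at J1  (Se1 fixes effort; stroke away)
bond 0 stroke at J2  (J1: last free bond brings flow in)
bond 2 stroke at I1  (I1: I, integral causality)
bond 1 stroke at J2  (1-jn J2 has f-setter on 2)
bond 3 stroke at J3  (J3 flow already set via bond 1)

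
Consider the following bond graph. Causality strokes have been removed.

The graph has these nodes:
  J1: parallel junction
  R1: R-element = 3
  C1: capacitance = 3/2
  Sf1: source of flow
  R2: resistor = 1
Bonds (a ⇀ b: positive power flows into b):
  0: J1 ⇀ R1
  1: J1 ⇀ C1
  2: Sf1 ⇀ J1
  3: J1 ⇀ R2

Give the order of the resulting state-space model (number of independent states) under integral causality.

b2 →Sf1  (Sf1 (Sf) sets flow on bond)
b1 →J1  (prefer integral on C1)
b0 →R1  (J1: bond 1 brought effort, rest push out)
b3 →R2  (J1: bond 1 brought effort, rest push out)

1  (C1 all integral)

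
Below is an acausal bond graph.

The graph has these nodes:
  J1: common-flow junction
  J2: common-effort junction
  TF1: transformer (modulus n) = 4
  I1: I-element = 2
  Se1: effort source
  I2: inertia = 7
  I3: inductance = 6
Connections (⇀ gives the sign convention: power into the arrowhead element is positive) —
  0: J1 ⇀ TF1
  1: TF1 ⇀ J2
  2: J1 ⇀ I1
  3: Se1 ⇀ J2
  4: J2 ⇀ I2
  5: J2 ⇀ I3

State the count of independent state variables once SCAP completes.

3  (I1, I2, I3 all integral)

β3 →J2  (Se1 fixes effort; stroke away)
β1 →TF1  (common-e at J2 fixed by 3)
β4 →I2  (0-jn J2 has e-setter on 3)
β5 →I3  (common-e at J2 fixed by 3)
β0 →J1  (TF TF1: opposite of bond 1)
β2 →I1  (only one flow-in slot at J1)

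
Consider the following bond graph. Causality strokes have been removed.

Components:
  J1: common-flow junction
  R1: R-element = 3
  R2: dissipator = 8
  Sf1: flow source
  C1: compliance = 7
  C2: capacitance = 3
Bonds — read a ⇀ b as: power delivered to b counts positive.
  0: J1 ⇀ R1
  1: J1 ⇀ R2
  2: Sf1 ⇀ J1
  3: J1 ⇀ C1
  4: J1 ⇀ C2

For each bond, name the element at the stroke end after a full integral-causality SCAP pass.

#0 |J1
#1 |J1
#2 |Sf1
#3 |J1
#4 |J1

b2 →Sf1  (source Sf1 imposes f)
b0 →J1  (common-f at J1 fixed by 2)
b1 →J1  (1-jn J1 has f-setter on 2)
b3 →J1  (common-f at J1 fixed by 2)
b4 →J1  (J1 flow already set via bond 2)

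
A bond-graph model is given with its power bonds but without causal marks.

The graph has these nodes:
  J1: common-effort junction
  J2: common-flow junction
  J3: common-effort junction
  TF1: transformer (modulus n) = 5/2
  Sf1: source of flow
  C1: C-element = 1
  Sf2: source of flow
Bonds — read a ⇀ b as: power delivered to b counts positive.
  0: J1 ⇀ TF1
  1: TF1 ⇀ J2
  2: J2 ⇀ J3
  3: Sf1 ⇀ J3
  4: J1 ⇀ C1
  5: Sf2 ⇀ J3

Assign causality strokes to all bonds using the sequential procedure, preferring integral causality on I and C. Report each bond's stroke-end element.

b3 stroke→Sf1  (source Sf1 imposes f)
b5 stroke→Sf2  (Sf2 fixes flow; stroke at Sf2)
b2 stroke→J3  (only one effort-in slot at J3)
b1 stroke→J2  (common-f at J2 fixed by 2)
b0 stroke→TF1  (TF1: transformer flips bond 1)
b4 stroke→J1  (closing 0-jn rule on J1)

#0 stroke→TF1
#1 stroke→J2
#2 stroke→J3
#3 stroke→Sf1
#4 stroke→J1
#5 stroke→Sf2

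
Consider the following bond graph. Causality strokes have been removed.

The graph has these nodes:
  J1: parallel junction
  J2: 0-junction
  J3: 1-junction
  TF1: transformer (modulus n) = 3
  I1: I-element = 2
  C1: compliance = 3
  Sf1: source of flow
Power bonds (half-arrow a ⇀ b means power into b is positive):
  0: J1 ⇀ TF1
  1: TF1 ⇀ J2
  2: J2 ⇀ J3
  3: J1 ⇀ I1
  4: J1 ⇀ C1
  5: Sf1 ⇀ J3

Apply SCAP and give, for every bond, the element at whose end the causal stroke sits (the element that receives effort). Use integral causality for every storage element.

bond 0 stroke at TF1
bond 1 stroke at J2
bond 2 stroke at J3
bond 3 stroke at I1
bond 4 stroke at J1
bond 5 stroke at Sf1

#5 stroke at Sf1  (Sf1 (Sf) sets flow on bond)
#2 stroke at J3  (J3: bond 5 brought flow, rest push out)
#1 stroke at J2  (only one effort-in slot at J2)
#0 stroke at TF1  (through TF1, causality passes straight; one stroke at TF1)
#3 stroke at I1  (prefer integral on I1)
#4 stroke at J1  (closing 0-jn rule on J1)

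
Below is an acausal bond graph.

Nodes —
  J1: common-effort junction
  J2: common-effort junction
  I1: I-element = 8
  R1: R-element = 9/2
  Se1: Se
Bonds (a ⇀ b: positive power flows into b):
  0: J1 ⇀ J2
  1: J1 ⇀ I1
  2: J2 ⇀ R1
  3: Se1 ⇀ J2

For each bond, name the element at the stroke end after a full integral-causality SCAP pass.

#0 stroke at J1
#1 stroke at I1
#2 stroke at R1
#3 stroke at J2

bond 3 stroke at J2  (source Se1 imposes e)
bond 0 stroke at J1  (0-jn J2 has e-setter on 3)
bond 2 stroke at R1  (J2: bond 3 brought effort, rest push out)
bond 1 stroke at I1  (0-jn J1 has e-setter on 0)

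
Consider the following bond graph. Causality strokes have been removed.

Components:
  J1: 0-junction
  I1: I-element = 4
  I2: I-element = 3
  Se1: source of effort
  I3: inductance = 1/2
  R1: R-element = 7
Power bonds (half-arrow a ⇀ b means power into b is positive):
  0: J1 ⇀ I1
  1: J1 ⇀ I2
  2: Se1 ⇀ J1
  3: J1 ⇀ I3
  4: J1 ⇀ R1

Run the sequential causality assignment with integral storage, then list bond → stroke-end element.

#2 stroke→J1  (Se1 (Se) sets effort on bond)
#0 stroke→I1  (J1 effort already set via bond 2)
#1 stroke→I2  (0-jn J1 has e-setter on 2)
#3 stroke→I3  (0-jn J1 has e-setter on 2)
#4 stroke→R1  (0-jn J1 has e-setter on 2)

β0 →I1
β1 →I2
β2 →J1
β3 →I3
β4 →R1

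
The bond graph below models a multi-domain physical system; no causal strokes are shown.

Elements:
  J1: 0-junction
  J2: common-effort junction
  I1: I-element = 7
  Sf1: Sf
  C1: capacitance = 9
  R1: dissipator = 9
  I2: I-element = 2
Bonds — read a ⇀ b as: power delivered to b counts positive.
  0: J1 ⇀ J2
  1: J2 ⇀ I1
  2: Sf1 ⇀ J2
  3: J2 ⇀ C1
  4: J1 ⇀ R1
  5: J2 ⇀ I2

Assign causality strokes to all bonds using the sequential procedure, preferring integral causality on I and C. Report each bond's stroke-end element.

b0 stroke at J1
b1 stroke at I1
b2 stroke at Sf1
b3 stroke at J2
b4 stroke at R1
b5 stroke at I2

bond 2 stroke→Sf1  (source Sf1 imposes f)
bond 1 stroke→I1  (prefer integral on I1)
bond 3 stroke→J2  (prefer integral on C1)
bond 0 stroke→J1  (0-jn J2 has e-setter on 3)
bond 5 stroke→I2  (J2 effort already set via bond 3)
bond 4 stroke→R1  (0-jn J1 has e-setter on 0)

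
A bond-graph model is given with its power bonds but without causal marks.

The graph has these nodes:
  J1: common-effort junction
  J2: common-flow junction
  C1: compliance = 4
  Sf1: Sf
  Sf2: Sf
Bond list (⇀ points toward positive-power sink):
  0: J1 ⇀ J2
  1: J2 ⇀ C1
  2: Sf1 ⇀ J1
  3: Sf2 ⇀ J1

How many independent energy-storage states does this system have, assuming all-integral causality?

#2 stroke at Sf1  (source Sf1 imposes f)
#3 stroke at Sf2  (source Sf2 imposes f)
#0 stroke at J1  (J1: last free bond brings effort in)
#1 stroke at J2  (common-f at J2 fixed by 0)

1  (C1 all integral)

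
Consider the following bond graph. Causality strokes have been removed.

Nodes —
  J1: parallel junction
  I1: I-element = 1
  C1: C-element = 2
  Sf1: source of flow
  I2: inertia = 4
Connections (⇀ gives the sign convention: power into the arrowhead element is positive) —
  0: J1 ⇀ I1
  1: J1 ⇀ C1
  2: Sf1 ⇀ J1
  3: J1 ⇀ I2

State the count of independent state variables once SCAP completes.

3  (C1, I1, I2 all integral)

b2 stroke→Sf1  (Sf1 fixes flow; stroke at Sf1)
b0 stroke→I1  (prefer integral on I1)
b1 stroke→J1  (C1 integral (e out))
b3 stroke→I2  (J1: bond 1 brought effort, rest push out)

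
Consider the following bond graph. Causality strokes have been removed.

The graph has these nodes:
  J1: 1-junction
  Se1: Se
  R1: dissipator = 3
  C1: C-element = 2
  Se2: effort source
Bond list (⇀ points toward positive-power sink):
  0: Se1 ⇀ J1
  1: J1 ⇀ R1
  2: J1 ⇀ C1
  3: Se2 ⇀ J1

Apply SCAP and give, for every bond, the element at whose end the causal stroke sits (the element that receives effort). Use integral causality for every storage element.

bond 0 |J1
bond 1 |R1
bond 2 |J1
bond 3 |J1

b0 stroke→J1  (Se1 fixes effort; stroke away)
b3 stroke→J1  (Se2: effort source, stroke at far end)
b2 stroke→J1  (C1: C, integral causality)
b1 stroke→R1  (closing 1-jn rule on J1)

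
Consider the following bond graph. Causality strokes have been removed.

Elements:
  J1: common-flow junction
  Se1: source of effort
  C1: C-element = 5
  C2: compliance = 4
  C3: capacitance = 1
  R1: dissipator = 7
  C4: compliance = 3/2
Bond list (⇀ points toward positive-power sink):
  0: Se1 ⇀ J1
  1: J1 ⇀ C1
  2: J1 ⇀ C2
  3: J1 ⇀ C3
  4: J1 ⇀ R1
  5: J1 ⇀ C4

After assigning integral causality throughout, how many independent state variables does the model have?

#0 stroke→J1  (Se1: effort source, stroke at far end)
#1 stroke→J1  (prefer integral on C1)
#2 stroke→J1  (C2 integral (e out))
#3 stroke→J1  (C3: C, integral causality)
#5 stroke→J1  (prefer integral on C4)
#4 stroke→R1  (J1 needs exactly one f-in)

4  (C1, C2, C3, C4 all integral)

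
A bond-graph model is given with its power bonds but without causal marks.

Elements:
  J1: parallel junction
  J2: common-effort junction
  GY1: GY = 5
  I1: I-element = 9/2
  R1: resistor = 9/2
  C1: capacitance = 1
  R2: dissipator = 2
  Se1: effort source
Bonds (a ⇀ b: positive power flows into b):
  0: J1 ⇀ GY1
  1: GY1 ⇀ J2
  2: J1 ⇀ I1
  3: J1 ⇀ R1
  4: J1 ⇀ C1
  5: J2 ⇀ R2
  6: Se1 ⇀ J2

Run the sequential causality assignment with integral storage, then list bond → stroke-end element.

β6 →J2  (Se1 fixes effort; stroke away)
β1 →GY1  (J2 effort already set via bond 6)
β5 →R2  (0-jn J2 has e-setter on 6)
β0 →GY1  (GY1: gyrator matches bond 1)
β2 →I1  (I1: I, integral causality)
β4 →J1  (prefer integral on C1)
β3 →R1  (J1: bond 4 brought effort, rest push out)

β0 |GY1
β1 |GY1
β2 |I1
β3 |R1
β4 |J1
β5 |R2
β6 |J2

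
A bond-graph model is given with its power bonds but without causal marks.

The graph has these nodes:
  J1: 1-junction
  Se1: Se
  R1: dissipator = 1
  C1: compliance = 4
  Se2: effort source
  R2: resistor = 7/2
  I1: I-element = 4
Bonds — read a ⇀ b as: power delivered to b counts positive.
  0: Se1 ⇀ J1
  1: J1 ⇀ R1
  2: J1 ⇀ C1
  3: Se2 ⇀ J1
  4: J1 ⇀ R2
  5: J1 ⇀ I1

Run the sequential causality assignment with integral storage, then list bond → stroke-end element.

β0 |J1
β1 |J1
β2 |J1
β3 |J1
β4 |J1
β5 |I1

b0 stroke→J1  (Se1: effort source, stroke at far end)
b3 stroke→J1  (Se2: effort source, stroke at far end)
b2 stroke→J1  (C1: C, integral causality)
b5 stroke→I1  (I1 integral (f out))
b1 stroke→J1  (common-f at J1 fixed by 5)
b4 stroke→J1  (J1 flow already set via bond 5)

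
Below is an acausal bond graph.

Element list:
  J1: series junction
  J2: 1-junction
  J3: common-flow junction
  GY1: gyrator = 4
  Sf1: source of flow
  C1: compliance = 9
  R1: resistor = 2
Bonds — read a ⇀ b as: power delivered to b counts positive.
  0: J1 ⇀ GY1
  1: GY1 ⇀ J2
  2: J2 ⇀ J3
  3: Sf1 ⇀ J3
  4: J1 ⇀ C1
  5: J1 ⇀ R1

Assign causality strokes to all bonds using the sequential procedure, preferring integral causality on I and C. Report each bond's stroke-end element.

b3 →Sf1  (Sf1 fixes flow; stroke at Sf1)
b2 →J3  (J3 flow already set via bond 3)
b1 →J2  (1-jn J2 has f-setter on 2)
b0 →J1  (through GY1, causality inverts; strokes same side of GY1)
b4 →J1  (C1 integral (e out))
b5 →R1  (closing 1-jn rule on J1)

β0 →J1
β1 →J2
β2 →J3
β3 →Sf1
β4 →J1
β5 →R1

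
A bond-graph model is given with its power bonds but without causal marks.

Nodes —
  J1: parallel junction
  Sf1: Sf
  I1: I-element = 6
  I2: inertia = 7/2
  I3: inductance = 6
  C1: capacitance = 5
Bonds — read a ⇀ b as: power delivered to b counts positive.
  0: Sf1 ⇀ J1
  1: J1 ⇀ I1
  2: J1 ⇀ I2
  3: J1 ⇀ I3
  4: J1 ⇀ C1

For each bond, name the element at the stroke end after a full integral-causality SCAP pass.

bond 0 →Sf1
bond 1 →I1
bond 2 →I2
bond 3 →I3
bond 4 →J1

#0 |Sf1  (Sf1: flow source, stroke at near end)
#1 |I1  (I1 outputs flow p/I1)
#2 |I2  (I2 outputs flow p/I2)
#3 |I3  (I3 integral (f out))
#4 |J1  (J1: last free bond brings effort in)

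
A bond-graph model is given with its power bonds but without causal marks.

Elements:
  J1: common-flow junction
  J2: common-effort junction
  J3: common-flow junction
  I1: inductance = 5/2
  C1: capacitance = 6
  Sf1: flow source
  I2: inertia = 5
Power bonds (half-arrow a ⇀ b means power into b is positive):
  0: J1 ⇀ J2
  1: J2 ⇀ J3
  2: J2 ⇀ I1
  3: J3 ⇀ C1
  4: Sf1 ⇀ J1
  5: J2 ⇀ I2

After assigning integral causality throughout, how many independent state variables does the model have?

β4 |Sf1  (source Sf1 imposes f)
β0 |J1  (common-f at J1 fixed by 4)
β2 |I1  (I1: I, integral causality)
β3 |J3  (prefer integral on C1)
β1 |J2  (J3 needs exactly one f-in)
β5 |I2  (common-e at J2 fixed by 1)

3  (C1, I1, I2 all integral)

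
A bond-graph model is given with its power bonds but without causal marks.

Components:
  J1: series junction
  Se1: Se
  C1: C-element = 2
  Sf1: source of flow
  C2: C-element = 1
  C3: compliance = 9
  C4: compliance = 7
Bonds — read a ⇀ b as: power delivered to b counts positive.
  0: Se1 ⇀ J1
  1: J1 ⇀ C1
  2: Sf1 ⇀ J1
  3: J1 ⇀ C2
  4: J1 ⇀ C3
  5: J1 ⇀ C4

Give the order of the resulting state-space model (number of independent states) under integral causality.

4  (C1, C2, C3, C4 all integral)

β0 →J1  (Se1: effort source, stroke at far end)
β2 →Sf1  (source Sf1 imposes f)
β1 →J1  (J1: bond 2 brought flow, rest push out)
β3 →J1  (J1 flow already set via bond 2)
β4 →J1  (1-jn J1 has f-setter on 2)
β5 →J1  (J1 flow already set via bond 2)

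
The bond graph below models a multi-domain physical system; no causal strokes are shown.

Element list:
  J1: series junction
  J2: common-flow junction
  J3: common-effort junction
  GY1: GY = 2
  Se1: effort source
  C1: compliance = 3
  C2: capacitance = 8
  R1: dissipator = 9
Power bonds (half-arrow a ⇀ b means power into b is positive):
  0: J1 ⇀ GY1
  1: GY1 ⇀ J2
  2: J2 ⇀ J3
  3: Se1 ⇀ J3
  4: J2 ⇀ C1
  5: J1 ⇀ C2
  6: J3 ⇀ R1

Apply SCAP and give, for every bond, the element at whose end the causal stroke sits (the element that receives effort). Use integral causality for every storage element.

β3 →J3  (source Se1 imposes e)
β2 →J2  (common-e at J3 fixed by 3)
β6 →R1  (0-jn J3 has e-setter on 3)
β4 →J2  (C1: C, integral causality)
β1 →GY1  (J2 needs exactly one f-in)
β0 →GY1  (GY1 both-in/both-out from 1)
β5 →J1  (J1 flow already set via bond 0)

bond 0 stroke at GY1
bond 1 stroke at GY1
bond 2 stroke at J2
bond 3 stroke at J3
bond 4 stroke at J2
bond 5 stroke at J1
bond 6 stroke at R1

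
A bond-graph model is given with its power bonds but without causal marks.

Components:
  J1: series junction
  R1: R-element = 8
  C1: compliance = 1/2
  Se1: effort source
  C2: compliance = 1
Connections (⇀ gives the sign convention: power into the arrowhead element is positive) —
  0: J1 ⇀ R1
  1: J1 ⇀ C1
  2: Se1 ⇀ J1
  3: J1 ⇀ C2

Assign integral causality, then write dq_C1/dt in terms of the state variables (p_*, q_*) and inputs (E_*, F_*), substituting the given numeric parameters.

b2 stroke at J1  (Se1: effort source, stroke at far end)
b1 stroke at J1  (C1 outputs effort q/C1)
b3 stroke at J1  (C2: C, integral causality)
b0 stroke at R1  (closing 1-jn rule on J1)

dq_C1/dt = E_Se1/8 - q_C1/4 - q_C2/8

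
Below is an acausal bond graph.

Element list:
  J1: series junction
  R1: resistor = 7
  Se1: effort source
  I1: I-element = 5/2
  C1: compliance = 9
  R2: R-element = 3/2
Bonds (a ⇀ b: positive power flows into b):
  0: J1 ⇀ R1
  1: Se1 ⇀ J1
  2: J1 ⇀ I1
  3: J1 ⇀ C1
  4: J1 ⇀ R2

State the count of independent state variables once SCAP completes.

#1 stroke→J1  (Se1 fixes effort; stroke away)
#2 stroke→I1  (prefer integral on I1)
#0 stroke→J1  (J1: bond 2 brought flow, rest push out)
#3 stroke→J1  (1-jn J1 has f-setter on 2)
#4 stroke→J1  (J1: bond 2 brought flow, rest push out)

2  (C1, I1 all integral)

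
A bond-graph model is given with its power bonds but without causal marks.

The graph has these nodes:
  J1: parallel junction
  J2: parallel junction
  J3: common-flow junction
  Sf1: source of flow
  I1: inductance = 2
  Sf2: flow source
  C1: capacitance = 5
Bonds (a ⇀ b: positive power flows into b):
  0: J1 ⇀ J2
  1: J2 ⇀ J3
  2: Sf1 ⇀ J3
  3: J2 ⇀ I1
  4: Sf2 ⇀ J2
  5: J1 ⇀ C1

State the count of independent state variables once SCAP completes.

2  (C1, I1 all integral)

β2 →Sf1  (source Sf1 imposes f)
β4 →Sf2  (Sf2 (Sf) sets flow on bond)
β1 →J3  (J3: bond 2 brought flow, rest push out)
β3 →I1  (I1 outputs flow p/I1)
β0 →J2  (J2 needs exactly one e-in)
β5 →J1  (closing 0-jn rule on J1)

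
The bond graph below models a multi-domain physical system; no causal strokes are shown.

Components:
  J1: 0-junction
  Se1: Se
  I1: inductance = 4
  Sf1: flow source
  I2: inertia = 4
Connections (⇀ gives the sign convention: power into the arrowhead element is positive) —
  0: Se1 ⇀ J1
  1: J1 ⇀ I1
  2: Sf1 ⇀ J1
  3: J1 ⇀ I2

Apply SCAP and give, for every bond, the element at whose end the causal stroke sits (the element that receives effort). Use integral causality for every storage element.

β0 →J1  (Se1: effort source, stroke at far end)
β2 →Sf1  (Sf1 (Sf) sets flow on bond)
β1 →I1  (common-e at J1 fixed by 0)
β3 →I2  (0-jn J1 has e-setter on 0)

β0 stroke at J1
β1 stroke at I1
β2 stroke at Sf1
β3 stroke at I2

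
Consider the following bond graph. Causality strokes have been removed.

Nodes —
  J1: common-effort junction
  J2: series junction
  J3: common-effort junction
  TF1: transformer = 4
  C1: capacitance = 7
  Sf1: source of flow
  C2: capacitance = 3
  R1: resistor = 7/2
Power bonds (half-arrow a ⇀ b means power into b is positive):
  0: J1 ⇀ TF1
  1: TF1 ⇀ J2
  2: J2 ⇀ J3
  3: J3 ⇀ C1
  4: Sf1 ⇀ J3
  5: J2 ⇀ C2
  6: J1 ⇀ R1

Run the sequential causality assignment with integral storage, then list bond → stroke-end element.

bond 4 |Sf1  (Sf1: flow source, stroke at near end)
bond 3 |J3  (C1: C, integral causality)
bond 2 |J2  (J3: bond 3 brought effort, rest push out)
bond 5 |J2  (prefer integral on C2)
bond 1 |TF1  (only one flow-in slot at J2)
bond 0 |J1  (TF1 one-in-one-out from 1)
bond 6 |R1  (J1: bond 0 brought effort, rest push out)

#0 stroke at J1
#1 stroke at TF1
#2 stroke at J2
#3 stroke at J3
#4 stroke at Sf1
#5 stroke at J2
#6 stroke at R1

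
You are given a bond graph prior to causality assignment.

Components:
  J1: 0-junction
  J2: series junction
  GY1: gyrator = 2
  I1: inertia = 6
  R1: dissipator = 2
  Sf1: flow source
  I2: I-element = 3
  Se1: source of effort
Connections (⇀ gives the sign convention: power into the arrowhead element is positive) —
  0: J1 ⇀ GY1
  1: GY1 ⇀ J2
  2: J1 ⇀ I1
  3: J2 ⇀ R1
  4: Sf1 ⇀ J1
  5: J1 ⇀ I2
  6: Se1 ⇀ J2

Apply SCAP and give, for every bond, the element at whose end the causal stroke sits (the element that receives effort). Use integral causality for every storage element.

#4 |Sf1  (Sf1 (Sf) sets flow on bond)
#6 |J2  (Se1 fixes effort; stroke away)
#2 |I1  (I1: I, integral causality)
#5 |I2  (prefer integral on I2)
#0 |J1  (closing 0-jn rule on J1)
#1 |J2  (GY GY1: same side as bond 0)
#3 |R1  (closing 1-jn rule on J2)

#0 stroke at J1
#1 stroke at J2
#2 stroke at I1
#3 stroke at R1
#4 stroke at Sf1
#5 stroke at I2
#6 stroke at J2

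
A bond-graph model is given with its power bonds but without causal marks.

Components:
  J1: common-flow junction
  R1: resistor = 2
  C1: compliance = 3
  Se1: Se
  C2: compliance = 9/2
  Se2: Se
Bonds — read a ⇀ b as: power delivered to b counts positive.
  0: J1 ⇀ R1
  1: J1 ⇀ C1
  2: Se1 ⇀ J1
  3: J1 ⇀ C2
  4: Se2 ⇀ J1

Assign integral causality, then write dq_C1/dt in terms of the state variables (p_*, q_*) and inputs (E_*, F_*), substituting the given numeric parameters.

β2 |J1  (Se1 fixes effort; stroke away)
β4 |J1  (Se2 fixes effort; stroke away)
β1 |J1  (prefer integral on C1)
β3 |J1  (C2: C, integral causality)
β0 |R1  (J1 needs exactly one f-in)

dq_C1/dt = E_Se1/2 + E_Se2/2 - q_C1/6 - q_C2/9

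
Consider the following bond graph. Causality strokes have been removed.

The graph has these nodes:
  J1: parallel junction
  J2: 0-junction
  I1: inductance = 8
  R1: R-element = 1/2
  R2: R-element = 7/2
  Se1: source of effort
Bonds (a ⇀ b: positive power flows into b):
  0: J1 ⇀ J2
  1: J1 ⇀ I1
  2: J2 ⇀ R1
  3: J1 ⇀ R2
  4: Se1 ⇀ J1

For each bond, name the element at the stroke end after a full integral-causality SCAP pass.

β4 →J1  (Se1 fixes effort; stroke away)
β0 →J2  (J1 effort already set via bond 4)
β1 →I1  (J1 effort already set via bond 4)
β3 →R2  (J1 effort already set via bond 4)
β2 →R1  (0-jn J2 has e-setter on 0)

#0 |J2
#1 |I1
#2 |R1
#3 |R2
#4 |J1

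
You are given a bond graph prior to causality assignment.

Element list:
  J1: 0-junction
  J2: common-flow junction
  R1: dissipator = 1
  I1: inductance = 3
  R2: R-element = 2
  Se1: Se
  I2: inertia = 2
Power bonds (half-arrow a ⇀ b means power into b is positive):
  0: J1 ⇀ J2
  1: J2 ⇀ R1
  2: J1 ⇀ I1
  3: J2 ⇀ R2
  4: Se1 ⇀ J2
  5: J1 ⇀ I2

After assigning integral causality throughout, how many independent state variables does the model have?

2  (I1, I2 all integral)

#4 |J2  (source Se1 imposes e)
#2 |I1  (I1: I, integral causality)
#5 |I2  (I2: I, integral causality)
#0 |J1  (J1: last free bond brings effort in)
#1 |J2  (1-jn J2 has f-setter on 0)
#3 |J2  (common-f at J2 fixed by 0)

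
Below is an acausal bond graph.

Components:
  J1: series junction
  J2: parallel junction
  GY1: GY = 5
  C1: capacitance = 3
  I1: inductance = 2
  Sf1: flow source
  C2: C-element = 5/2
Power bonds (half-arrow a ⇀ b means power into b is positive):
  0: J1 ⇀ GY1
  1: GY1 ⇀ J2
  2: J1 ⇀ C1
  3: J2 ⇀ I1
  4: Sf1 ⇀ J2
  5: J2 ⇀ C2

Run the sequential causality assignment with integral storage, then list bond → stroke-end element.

b0 →GY1
b1 →GY1
b2 →J1
b3 →I1
b4 →Sf1
b5 →J2

#4 stroke→Sf1  (Sf1 (Sf) sets flow on bond)
#2 stroke→J1  (prefer integral on C1)
#0 stroke→GY1  (J1 needs exactly one f-in)
#1 stroke→GY1  (GY1: gyrator matches bond 0)
#3 stroke→I1  (I1: I, integral causality)
#5 stroke→J2  (J2: last free bond brings effort in)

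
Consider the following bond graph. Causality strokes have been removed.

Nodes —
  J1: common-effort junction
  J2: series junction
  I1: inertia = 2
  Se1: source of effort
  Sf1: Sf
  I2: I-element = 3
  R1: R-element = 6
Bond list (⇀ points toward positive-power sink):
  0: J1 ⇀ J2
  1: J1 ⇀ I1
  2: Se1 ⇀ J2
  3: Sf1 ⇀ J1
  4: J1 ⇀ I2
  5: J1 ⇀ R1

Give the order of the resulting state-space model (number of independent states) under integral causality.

β2 stroke at J2  (source Se1 imposes e)
β3 stroke at Sf1  (Sf1 (Sf) sets flow on bond)
β0 stroke at J1  (J2 needs exactly one f-in)
β1 stroke at I1  (J1: bond 0 brought effort, rest push out)
β4 stroke at I2  (J1 effort already set via bond 0)
β5 stroke at R1  (J1 effort already set via bond 0)

2  (I1, I2 all integral)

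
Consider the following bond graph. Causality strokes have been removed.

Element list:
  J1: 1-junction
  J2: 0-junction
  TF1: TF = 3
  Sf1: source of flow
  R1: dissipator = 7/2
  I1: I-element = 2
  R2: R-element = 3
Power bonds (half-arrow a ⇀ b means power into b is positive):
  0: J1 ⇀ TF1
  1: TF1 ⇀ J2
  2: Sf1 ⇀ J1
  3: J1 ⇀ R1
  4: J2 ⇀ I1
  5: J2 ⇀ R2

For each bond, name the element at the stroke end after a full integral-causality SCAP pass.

b2 →Sf1  (Sf1 fixes flow; stroke at Sf1)
b0 →J1  (J1: bond 2 brought flow, rest push out)
b3 →J1  (J1: bond 2 brought flow, rest push out)
b1 →TF1  (TF1 one-in-one-out from 0)
b4 →I1  (I1 outputs flow p/I1)
b5 →J2  (J2 needs exactly one e-in)

bond 0 stroke→J1
bond 1 stroke→TF1
bond 2 stroke→Sf1
bond 3 stroke→J1
bond 4 stroke→I1
bond 5 stroke→J2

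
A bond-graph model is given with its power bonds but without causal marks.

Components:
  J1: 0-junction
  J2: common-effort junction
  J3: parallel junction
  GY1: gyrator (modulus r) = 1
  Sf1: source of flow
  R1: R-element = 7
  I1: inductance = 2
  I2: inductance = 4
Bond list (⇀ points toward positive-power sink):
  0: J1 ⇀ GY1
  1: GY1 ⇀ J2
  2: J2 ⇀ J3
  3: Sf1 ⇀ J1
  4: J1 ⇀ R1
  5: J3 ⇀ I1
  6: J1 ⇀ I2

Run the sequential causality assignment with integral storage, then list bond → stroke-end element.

b0 stroke→J1
b1 stroke→J2
b2 stroke→J3
b3 stroke→Sf1
b4 stroke→R1
b5 stroke→I1
b6 stroke→I2

b3 |Sf1  (Sf1 (Sf) sets flow on bond)
b5 |I1  (prefer integral on I1)
b2 |J3  (J3: last free bond brings effort in)
b1 |J2  (closing 0-jn rule on J2)
b0 |J1  (through GY1, causality inverts; strokes same side of GY1)
b4 |R1  (0-jn J1 has e-setter on 0)
b6 |I2  (0-jn J1 has e-setter on 0)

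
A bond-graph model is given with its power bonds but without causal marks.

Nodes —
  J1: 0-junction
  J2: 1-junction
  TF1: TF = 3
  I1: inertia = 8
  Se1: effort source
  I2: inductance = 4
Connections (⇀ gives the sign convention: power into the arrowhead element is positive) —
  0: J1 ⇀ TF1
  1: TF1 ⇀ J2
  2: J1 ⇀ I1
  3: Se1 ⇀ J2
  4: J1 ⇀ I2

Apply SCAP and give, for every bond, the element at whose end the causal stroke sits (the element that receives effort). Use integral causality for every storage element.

bond 3 stroke at J2  (Se1: effort source, stroke at far end)
bond 1 stroke at TF1  (J2: last free bond brings flow in)
bond 0 stroke at J1  (TF1 one-in-one-out from 1)
bond 2 stroke at I1  (J1 effort already set via bond 0)
bond 4 stroke at I2  (common-e at J1 fixed by 0)

b0 stroke→J1
b1 stroke→TF1
b2 stroke→I1
b3 stroke→J2
b4 stroke→I2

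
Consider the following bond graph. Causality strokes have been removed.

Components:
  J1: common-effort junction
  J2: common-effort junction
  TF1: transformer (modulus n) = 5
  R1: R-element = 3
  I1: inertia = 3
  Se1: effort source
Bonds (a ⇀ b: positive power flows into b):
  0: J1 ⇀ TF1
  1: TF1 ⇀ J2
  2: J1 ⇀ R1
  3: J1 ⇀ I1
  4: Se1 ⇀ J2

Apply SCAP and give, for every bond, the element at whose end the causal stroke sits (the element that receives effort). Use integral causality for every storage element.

β4 stroke→J2  (Se1 (Se) sets effort on bond)
β1 stroke→TF1  (J2 effort already set via bond 4)
β0 stroke→J1  (TF TF1: opposite of bond 1)
β2 stroke→R1  (common-e at J1 fixed by 0)
β3 stroke→I1  (0-jn J1 has e-setter on 0)

bond 0 →J1
bond 1 →TF1
bond 2 →R1
bond 3 →I1
bond 4 →J2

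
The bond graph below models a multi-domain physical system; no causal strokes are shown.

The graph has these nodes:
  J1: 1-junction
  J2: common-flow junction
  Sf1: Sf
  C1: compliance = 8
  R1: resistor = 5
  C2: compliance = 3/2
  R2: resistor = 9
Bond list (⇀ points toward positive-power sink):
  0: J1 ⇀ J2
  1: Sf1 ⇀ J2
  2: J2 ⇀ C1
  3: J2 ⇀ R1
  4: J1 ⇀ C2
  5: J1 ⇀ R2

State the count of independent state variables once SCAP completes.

2  (C1, C2 all integral)

#1 stroke at Sf1  (Sf1 fixes flow; stroke at Sf1)
#0 stroke at J2  (J2: bond 1 brought flow, rest push out)
#2 stroke at J2  (common-f at J2 fixed by 1)
#3 stroke at J2  (J2 flow already set via bond 1)
#4 stroke at J1  (J1 flow already set via bond 0)
#5 stroke at J1  (1-jn J1 has f-setter on 0)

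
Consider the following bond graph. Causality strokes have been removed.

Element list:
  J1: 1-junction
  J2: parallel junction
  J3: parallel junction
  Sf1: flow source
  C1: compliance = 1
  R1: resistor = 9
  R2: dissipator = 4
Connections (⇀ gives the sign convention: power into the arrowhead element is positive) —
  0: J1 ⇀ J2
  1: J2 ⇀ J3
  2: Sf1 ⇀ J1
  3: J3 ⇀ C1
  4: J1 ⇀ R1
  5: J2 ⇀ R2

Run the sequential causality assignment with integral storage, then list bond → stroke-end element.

#2 →Sf1  (Sf1 (Sf) sets flow on bond)
#0 →J1  (J1: bond 2 brought flow, rest push out)
#4 →J1  (common-f at J1 fixed by 2)
#3 →J3  (C1 outputs effort q/C1)
#1 →J2  (J3: bond 3 brought effort, rest push out)
#5 →R2  (0-jn J2 has e-setter on 1)

bond 0 |J1
bond 1 |J2
bond 2 |Sf1
bond 3 |J3
bond 4 |J1
bond 5 |R2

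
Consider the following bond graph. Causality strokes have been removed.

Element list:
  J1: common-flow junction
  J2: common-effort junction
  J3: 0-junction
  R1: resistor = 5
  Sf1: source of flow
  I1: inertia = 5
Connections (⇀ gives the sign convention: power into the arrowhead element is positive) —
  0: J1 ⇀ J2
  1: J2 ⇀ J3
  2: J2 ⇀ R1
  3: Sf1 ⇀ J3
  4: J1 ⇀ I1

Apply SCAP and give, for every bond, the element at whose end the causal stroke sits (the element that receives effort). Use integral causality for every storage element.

b3 →Sf1  (Sf1: flow source, stroke at near end)
b1 →J3  (only one effort-in slot at J3)
b4 →I1  (prefer integral on I1)
b0 →J1  (common-f at J1 fixed by 4)
b2 →J2  (J2 needs exactly one e-in)

b0 stroke→J1
b1 stroke→J3
b2 stroke→J2
b3 stroke→Sf1
b4 stroke→I1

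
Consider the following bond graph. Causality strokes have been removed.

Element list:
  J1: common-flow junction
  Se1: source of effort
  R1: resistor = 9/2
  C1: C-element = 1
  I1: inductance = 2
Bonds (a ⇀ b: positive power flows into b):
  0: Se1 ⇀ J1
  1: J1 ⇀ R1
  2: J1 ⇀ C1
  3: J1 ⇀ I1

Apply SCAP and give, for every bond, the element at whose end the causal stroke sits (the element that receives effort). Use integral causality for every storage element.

#0 stroke→J1  (Se1 (Se) sets effort on bond)
#2 stroke→J1  (C1 integral (e out))
#3 stroke→I1  (I1 integral (f out))
#1 stroke→J1  (common-f at J1 fixed by 3)

b0 stroke→J1
b1 stroke→J1
b2 stroke→J1
b3 stroke→I1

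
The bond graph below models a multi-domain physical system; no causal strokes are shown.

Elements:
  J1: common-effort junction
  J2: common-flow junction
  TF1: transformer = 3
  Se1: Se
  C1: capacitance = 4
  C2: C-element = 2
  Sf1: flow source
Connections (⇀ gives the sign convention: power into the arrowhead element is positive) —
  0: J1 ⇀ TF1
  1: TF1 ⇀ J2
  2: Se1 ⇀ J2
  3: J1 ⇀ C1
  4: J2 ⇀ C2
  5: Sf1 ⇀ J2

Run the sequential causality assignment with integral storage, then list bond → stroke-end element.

β0 stroke→TF1
β1 stroke→J2
β2 stroke→J2
β3 stroke→J1
β4 stroke→J2
β5 stroke→Sf1

β2 |J2  (Se1: effort source, stroke at far end)
β5 |Sf1  (Sf1 (Sf) sets flow on bond)
β1 |J2  (J2: bond 5 brought flow, rest push out)
β4 |J2  (common-f at J2 fixed by 5)
β0 |TF1  (TF1: transformer flips bond 1)
β3 |J1  (J1 needs exactly one e-in)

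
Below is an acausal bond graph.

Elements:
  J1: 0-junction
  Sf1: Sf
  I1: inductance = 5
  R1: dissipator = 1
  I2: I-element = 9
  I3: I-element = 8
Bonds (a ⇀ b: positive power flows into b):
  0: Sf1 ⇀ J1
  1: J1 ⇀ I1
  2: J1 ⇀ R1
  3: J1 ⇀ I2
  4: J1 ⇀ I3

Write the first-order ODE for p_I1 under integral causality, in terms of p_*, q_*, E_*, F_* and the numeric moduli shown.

dp_I1/dt = F_Sf1 - p_I1/5 - p_I2/9 - p_I3/8

b0 stroke→Sf1  (Sf1 (Sf) sets flow on bond)
b1 stroke→I1  (prefer integral on I1)
b3 stroke→I2  (I2 integral (f out))
b4 stroke→I3  (I3 integral (f out))
b2 stroke→J1  (J1: last free bond brings effort in)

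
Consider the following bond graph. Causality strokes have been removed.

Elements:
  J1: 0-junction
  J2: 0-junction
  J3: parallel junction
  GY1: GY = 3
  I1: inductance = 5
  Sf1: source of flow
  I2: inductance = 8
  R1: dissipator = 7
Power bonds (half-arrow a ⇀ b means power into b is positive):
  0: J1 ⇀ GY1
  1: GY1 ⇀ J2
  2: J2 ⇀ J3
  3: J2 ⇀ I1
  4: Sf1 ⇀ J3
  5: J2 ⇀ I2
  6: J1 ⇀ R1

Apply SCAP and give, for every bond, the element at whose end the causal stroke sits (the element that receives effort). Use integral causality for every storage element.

#0 stroke→J1
#1 stroke→J2
#2 stroke→J3
#3 stroke→I1
#4 stroke→Sf1
#5 stroke→I2
#6 stroke→R1

bond 4 →Sf1  (Sf1: flow source, stroke at near end)
bond 2 →J3  (J3: last free bond brings effort in)
bond 3 →I1  (I1 outputs flow p/I1)
bond 5 →I2  (I2: I, integral causality)
bond 1 →J2  (only one effort-in slot at J2)
bond 0 →J1  (GY1 both-in/both-out from 1)
bond 6 →R1  (J1 effort already set via bond 0)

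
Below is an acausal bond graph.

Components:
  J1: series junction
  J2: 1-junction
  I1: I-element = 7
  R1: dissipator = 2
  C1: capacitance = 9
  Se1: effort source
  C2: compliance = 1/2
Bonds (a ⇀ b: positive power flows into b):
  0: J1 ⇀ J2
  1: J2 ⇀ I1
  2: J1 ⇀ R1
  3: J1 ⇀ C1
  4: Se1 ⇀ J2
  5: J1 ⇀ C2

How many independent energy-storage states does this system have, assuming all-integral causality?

3  (C1, C2, I1 all integral)

bond 4 stroke at J2  (Se1: effort source, stroke at far end)
bond 1 stroke at I1  (I1: I, integral causality)
bond 0 stroke at J2  (common-f at J2 fixed by 1)
bond 2 stroke at J1  (1-jn J1 has f-setter on 0)
bond 3 stroke at J1  (common-f at J1 fixed by 0)
bond 5 stroke at J1  (J1: bond 0 brought flow, rest push out)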